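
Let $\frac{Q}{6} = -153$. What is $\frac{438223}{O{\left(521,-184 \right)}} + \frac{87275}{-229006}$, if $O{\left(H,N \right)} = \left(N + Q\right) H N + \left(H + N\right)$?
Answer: $- \frac{9119590436537}{24192758339790} \approx -0.37696$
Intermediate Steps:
$Q = -918$ ($Q = 6 \left(-153\right) = -918$)
$O{\left(H,N \right)} = H + N + H N \left(-918 + N\right)$ ($O{\left(H,N \right)} = \left(N - 918\right) H N + \left(H + N\right) = \left(-918 + N\right) H N + \left(H + N\right) = H \left(-918 + N\right) N + \left(H + N\right) = H N \left(-918 + N\right) + \left(H + N\right) = H + N + H N \left(-918 + N\right)$)
$\frac{438223}{O{\left(521,-184 \right)}} + \frac{87275}{-229006} = \frac{438223}{521 - 184 + 521 \left(-184\right)^{2} - 478278 \left(-184\right)} + \frac{87275}{-229006} = \frac{438223}{521 - 184 + 521 \cdot 33856 + 88003152} + 87275 \left(- \frac{1}{229006}\right) = \frac{438223}{521 - 184 + 17638976 + 88003152} - \frac{87275}{229006} = \frac{438223}{105642465} - \frac{87275}{229006} = - \frac{9119590436537}{24192758339790}$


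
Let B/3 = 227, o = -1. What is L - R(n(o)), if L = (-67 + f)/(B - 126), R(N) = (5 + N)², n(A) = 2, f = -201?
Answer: -27463/555 ≈ -49.483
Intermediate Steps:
B = 681 (B = 3*227 = 681)
L = -268/555 (L = (-67 - 201)/(681 - 126) = -268/555 ≈ -0.48288)
L - R(n(o)) = -268/555 - (5 + 2)² = -268/555 - 1*7² = -268/555 - 1*49 = -268/555 - 49 = -27463/555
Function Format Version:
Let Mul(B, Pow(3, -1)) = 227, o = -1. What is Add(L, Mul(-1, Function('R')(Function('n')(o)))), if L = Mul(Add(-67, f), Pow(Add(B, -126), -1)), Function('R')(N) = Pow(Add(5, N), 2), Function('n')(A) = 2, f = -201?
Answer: Rational(-27463, 555) ≈ -49.483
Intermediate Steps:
B = 681 (B = Mul(3, 227) = 681)
L = Rational(-268, 555) (L = Mul(Add(-67, -201), Pow(Add(681, -126), -1)) = Mul(-268, Pow(555, -1)) = Mul(-268, Rational(1, 555)) = Rational(-268, 555) ≈ -0.48288)
Add(L, Mul(-1, Function('R')(Function('n')(o)))) = Add(Rational(-268, 555), Mul(-1, Pow(Add(5, 2), 2))) = Add(Rational(-268, 555), Mul(-1, Pow(7, 2))) = Add(Rational(-268, 555), Mul(-1, 49)) = Add(Rational(-268, 555), -49) = Rational(-27463, 555)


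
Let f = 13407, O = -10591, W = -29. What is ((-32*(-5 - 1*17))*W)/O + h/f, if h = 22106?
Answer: 507841958/141993537 ≈ 3.5765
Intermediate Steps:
((-32*(-5 - 1*17))*W)/O + h/f = (-32*(-5 - 1*17)*(-29))/(-10591) + 22106/13407 = (-32*(-5 - 17)*(-29))*(-1/10591) + 22106*(1/13407) = (-32*(-22)*(-29))*(-1/10591) + 22106/13407 = (704*(-29))*(-1/10591) + 22106/13407 = -20416*(-1/10591) + 22106/13407 = 20416/10591 + 22106/13407 = 507841958/141993537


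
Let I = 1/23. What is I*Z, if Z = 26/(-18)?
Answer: -13/207 ≈ -0.062802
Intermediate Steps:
I = 1/23 ≈ 0.043478
Z = -13/9 (Z = 26*(-1/18) = -13/9 ≈ -1.4444)
I*Z = (1/23)*(-13/9) = -13/207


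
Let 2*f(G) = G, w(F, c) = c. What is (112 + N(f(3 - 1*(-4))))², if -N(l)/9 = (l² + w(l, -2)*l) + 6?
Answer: 1849/16 ≈ 115.56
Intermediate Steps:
f(G) = G/2
N(l) = -54 - 9*l² + 18*l (N(l) = -9*((l² - 2*l) + 6) = -9*(6 + l² - 2*l) = -54 - 9*l² + 18*l)
(112 + N(f(3 - 1*(-4))))² = (112 + (-54 - 9*(3 - 1*(-4))²/4 + 18*((3 - 1*(-4))/2)))² = (112 + (-54 - 9*(3 + 4)²/4 + 18*((3 + 4)/2)))² = (112 + (-54 - 9*((½)*7)² + 18*((½)*7)))² = (112 + (-54 - 9*(7/2)² + 18*(7/2)))² = (112 + (-54 - 9*49/4 + 63))² = (112 + (-54 - 441/4 + 63))² = (112 - 405/4)² = (43/4)² = 1849/16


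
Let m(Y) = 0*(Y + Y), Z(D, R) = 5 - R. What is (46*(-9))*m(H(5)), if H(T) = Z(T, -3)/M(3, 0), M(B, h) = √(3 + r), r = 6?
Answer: 0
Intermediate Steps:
M(B, h) = 3 (M(B, h) = √(3 + 6) = √9 = 3)
H(T) = 8/3 (H(T) = (5 - 1*(-3))/3 = (5 + 3)*(⅓) = 8*(⅓) = 8/3)
m(Y) = 0 (m(Y) = 0*(2*Y) = 0)
(46*(-9))*m(H(5)) = (46*(-9))*0 = -414*0 = 0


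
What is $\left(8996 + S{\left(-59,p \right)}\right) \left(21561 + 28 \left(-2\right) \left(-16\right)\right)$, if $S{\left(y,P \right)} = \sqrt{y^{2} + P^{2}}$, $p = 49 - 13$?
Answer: $202023172 + 22457 \sqrt{4777} \approx 2.0358 \cdot 10^{8}$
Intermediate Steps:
$p = 36$
$S{\left(y,P \right)} = \sqrt{P^{2} + y^{2}}$
$\left(8996 + S{\left(-59,p \right)}\right) \left(21561 + 28 \left(-2\right) \left(-16\right)\right) = \left(8996 + \sqrt{36^{2} + \left(-59\right)^{2}}\right) \left(21561 + 28 \left(-2\right) \left(-16\right)\right) = \left(8996 + \sqrt{1296 + 3481}\right) \left(21561 - -896\right) = \left(8996 + \sqrt{4777}\right) \left(21561 + 896\right) = \left(8996 + \sqrt{4777}\right) 22457 = 202023172 + 22457 \sqrt{4777}$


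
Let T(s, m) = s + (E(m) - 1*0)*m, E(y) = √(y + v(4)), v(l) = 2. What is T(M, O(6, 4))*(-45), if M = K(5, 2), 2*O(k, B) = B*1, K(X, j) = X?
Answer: -405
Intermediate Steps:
O(k, B) = B/2 (O(k, B) = (B*1)/2 = B/2)
E(y) = √(2 + y) (E(y) = √(y + 2) = √(2 + y))
M = 5
T(s, m) = s + m*√(2 + m) (T(s, m) = s + (√(2 + m) - 1*0)*m = s + (√(2 + m) + 0)*m = s + √(2 + m)*m = s + m*√(2 + m))
T(M, O(6, 4))*(-45) = (5 + ((½)*4)*√(2 + (½)*4))*(-45) = (5 + 2*√(2 + 2))*(-45) = (5 + 2*√4)*(-45) = (5 + 2*2)*(-45) = (5 + 4)*(-45) = 9*(-45) = -405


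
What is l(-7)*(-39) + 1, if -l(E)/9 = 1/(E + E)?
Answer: -337/14 ≈ -24.071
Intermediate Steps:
l(E) = -9/(2*E) (l(E) = -9/(E + E) = -9*1/(2*E) = -9/(2*E))
l(-7)*(-39) + 1 = -9/2/(-7)*(-39) + 1 = -9/2*(-⅐)*(-39) + 1 = (9/14)*(-39) + 1 = -351/14 + 1 = -337/14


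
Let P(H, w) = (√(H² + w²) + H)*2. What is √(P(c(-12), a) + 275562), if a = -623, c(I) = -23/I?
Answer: √(9920370 + 6*√55891105)/6 ≈ 526.13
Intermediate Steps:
P(H, w) = 2*H + 2*√(H² + w²) (P(H, w) = (H + √(H² + w²))*2 = 2*H + 2*√(H² + w²))
√(P(c(-12), a) + 275562) = √((2*(-23/(-12)) + 2*√((-23/(-12))² + (-623)²)) + 275562) = √((2*(-23*(-1/12)) + 2*√((-23*(-1/12))² + 388129)) + 275562) = √((2*(23/12) + 2*√((23/12)² + 388129)) + 275562) = √((23/6 + 2*√(529/144 + 388129)) + 275562) = √((23/6 + 2*√(55891105/144)) + 275562) = √((23/6 + 2*(√55891105/12)) + 275562) = √((23/6 + √55891105/6) + 275562) = √(1653395/6 + √55891105/6)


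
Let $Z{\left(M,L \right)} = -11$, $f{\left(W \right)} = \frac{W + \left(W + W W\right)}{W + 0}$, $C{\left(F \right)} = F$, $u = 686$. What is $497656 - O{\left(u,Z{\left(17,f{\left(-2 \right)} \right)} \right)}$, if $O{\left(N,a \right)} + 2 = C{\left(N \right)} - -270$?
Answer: $496702$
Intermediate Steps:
$f{\left(W \right)} = \frac{W^{2} + 2 W}{W}$ ($f{\left(W \right)} = \frac{W + \left(W + W^{2}\right)}{W} = \frac{W^{2} + 2 W}{W}$)
$O{\left(N,a \right)} = 268 + N$ ($O{\left(N,a \right)} = -2 + \left(N - -270\right) = -2 + \left(N + 270\right) = -2 + \left(270 + N\right) = 268 + N$)
$497656 - O{\left(u,Z{\left(17,f{\left(-2 \right)} \right)} \right)} = 497656 - \left(268 + 686\right) = 497656 - 954 = 496702$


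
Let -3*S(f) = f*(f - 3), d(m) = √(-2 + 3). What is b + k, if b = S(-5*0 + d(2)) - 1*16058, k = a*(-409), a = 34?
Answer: -89890/3 ≈ -29963.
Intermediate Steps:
d(m) = 1 (d(m) = √1 = 1)
S(f) = -f*(-3 + f)/3 (S(f) = -f*(f - 3)/3 = -f*(-3 + f)/3)
k = -13906 (k = 34*(-409) = -13906)
b = -48172/3 (b = (-5*0 + 1)*(3 - (-5*0 + 1))/3 - 1*16058 = (0 + 1)*(3 - (0 + 1))/3 - 16058 = (⅓)*1*(3 - 1*1) - 16058 = (⅓)*1*(3 - 1) - 16058 = (⅓)*1*2 - 16058 = ⅔ - 16058 = -48172/3 ≈ -16057.)
b + k = -48172/3 - 13906 = -89890/3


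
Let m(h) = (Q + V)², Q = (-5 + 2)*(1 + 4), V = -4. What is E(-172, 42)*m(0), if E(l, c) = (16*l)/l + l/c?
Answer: 90250/21 ≈ 4297.6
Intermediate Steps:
Q = -15 (Q = -3*5 = -15)
E(l, c) = 16 + l/c
m(h) = 361 (m(h) = (-15 - 4)² = (-19)² = 361)
E(-172, 42)*m(0) = (16 - 172/42)*361 = (16 - 172*1/42)*361 = (16 - 86/21)*361 = (250/21)*361 = 90250/21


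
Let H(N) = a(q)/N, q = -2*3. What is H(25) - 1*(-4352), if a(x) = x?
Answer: 108794/25 ≈ 4351.8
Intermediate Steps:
q = -6
H(N) = -6/N
H(25) - 1*(-4352) = -6/25 - 1*(-4352) = -6*1/25 + 4352 = -6/25 + 4352 = 108794/25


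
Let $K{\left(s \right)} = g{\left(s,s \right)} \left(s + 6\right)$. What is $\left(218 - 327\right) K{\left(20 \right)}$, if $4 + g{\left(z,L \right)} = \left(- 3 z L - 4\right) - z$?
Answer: $3480152$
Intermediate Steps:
$g{\left(z,L \right)} = -8 - z - 3 L z$ ($g{\left(z,L \right)} = -4 - \left(4 + z - - 3 z L\right) = -4 - \left(4 + z + 3 L z\right) = -8 - z - 3 L z$)
$K{\left(s \right)} = \left(6 + s\right) \left(-8 - s - 3 s^{2}\right)$ ($K{\left(s \right)} = \left(-8 - s - 3 s s\right) \left(s + 6\right) = \left(-8 - s - 3 s^{2}\right) \left(6 + s\right) = \left(6 + s\right) \left(-8 - s - 3 s^{2}\right)$)
$\left(218 - 327\right) K{\left(20 \right)} = \left(218 - 327\right) \left(- \left(6 + 20\right) \left(8 + 20 + 3 \cdot 20^{2}\right)\right) = - 109 \left(\left(-1\right) 26 \left(8 + 20 + 3 \cdot 400\right)\right) = - 109 \left(\left(-1\right) 26 \left(8 + 20 + 1200\right)\right) = - 109 \left(\left(-1\right) 26 \cdot 1228\right) = \left(-109\right) \left(-31928\right) = 3480152$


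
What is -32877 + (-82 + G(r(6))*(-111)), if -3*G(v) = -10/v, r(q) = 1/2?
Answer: -33699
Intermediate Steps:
r(q) = 1/2 (r(q) = 1*(1/2) = 1/2)
G(v) = 10/(3*v) (G(v) = -(-10)/(3*v) = 10/(3*v))
-32877 + (-82 + G(r(6))*(-111)) = -32877 + (-82 + (10/(3*(1/2)))*(-111)) = -32877 + (-82 + ((10/3)*2)*(-111)) = -32877 + (-82 + (20/3)*(-111)) = -32877 + (-82 - 740) = -32877 - 822 = -33699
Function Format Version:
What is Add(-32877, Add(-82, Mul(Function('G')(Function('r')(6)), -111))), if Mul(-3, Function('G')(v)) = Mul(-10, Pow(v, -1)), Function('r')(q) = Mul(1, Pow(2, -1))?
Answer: -33699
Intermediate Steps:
Function('r')(q) = Rational(1, 2) (Function('r')(q) = Mul(1, Rational(1, 2)) = Rational(1, 2))
Function('G')(v) = Mul(Rational(10, 3), Pow(v, -1)) (Function('G')(v) = Mul(Rational(-1, 3), Mul(-10, Pow(v, -1))) = Mul(Rational(10, 3), Pow(v, -1)))
Add(-32877, Add(-82, Mul(Function('G')(Function('r')(6)), -111))) = Add(-32877, Add(-82, Mul(Mul(Rational(10, 3), Pow(Rational(1, 2), -1)), -111))) = Add(-32877, Add(-82, Mul(Mul(Rational(10, 3), 2), -111))) = Add(-32877, Add(-82, Mul(Rational(20, 3), -111))) = Add(-32877, Add(-82, -740)) = Add(-32877, -822) = -33699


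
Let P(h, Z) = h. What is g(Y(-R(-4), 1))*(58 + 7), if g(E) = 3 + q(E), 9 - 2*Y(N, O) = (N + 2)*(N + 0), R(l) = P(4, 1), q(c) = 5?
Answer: 520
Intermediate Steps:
R(l) = 4
Y(N, O) = 9/2 - N*(2 + N)/2 (Y(N, O) = 9/2 - (N + 2)*(N + 0)/2 = 9/2 - (2 + N)*N/2 = 9/2 - N*(2 + N)/2)
g(E) = 8 (g(E) = 3 + 5 = 8)
g(Y(-R(-4), 1))*(58 + 7) = 8*(58 + 7) = 8*65 = 520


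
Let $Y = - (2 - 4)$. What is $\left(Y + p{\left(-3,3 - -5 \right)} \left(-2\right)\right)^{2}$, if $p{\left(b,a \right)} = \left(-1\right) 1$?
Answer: $16$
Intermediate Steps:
$p{\left(b,a \right)} = -1$
$Y = 2$ ($Y = \left(-1\right) \left(-2\right) = 2$)
$\left(Y + p{\left(-3,3 - -5 \right)} \left(-2\right)\right)^{2} = \left(2 - -2\right)^{2} = \left(2 + 2\right)^{2} = 4^{2} = 16$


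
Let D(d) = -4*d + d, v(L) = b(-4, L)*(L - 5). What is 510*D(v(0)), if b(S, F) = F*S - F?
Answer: 0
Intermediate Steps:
b(S, F) = -F + F*S
v(L) = -5*L*(-5 + L) (v(L) = (L*(-1 - 4))*(L - 5) = (L*(-5))*(-5 + L) = (-5*L)*(-5 + L) = -5*L*(-5 + L))
D(d) = -3*d
510*D(v(0)) = 510*(-15*0*(5 - 1*0)) = 510*(-15*0*(5 + 0)) = 510*(-15*0*5) = 510*(-3*0) = 510*0 = 0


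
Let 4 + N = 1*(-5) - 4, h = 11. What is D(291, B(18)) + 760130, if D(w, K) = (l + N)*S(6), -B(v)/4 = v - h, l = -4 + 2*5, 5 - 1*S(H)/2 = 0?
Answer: 760060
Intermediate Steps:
S(H) = 10 (S(H) = 10 - 2*0 = 10 + 0 = 10)
l = 6 (l = -4 + 10 = 6)
B(v) = 44 - 4*v (B(v) = -4*(v - 1*11) = -4*(v - 11) = -4*(-11 + v) = 44 - 4*v)
N = -13 (N = -4 + (1*(-5) - 4) = -4 + (-5 - 4) = -4 - 9 = -13)
D(w, K) = -70 (D(w, K) = (6 - 13)*10 = -7*10 = -70)
D(291, B(18)) + 760130 = -70 + 760130 = 760060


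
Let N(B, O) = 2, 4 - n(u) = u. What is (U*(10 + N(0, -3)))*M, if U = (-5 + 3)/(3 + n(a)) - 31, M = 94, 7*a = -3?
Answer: -458532/13 ≈ -35272.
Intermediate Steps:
a = -3/7 (a = (⅐)*(-3) = -3/7 ≈ -0.42857)
n(u) = 4 - u
U = -813/26 (U = (-5 + 3)/(3 + (4 - 1*(-3/7))) - 31 = -2/(3 + (4 + 3/7)) - 31 = -2/(3 + 31/7) - 31 = -2/52/7 - 31 = -2*7/52 - 31 = -7/26 - 31 = -813/26 ≈ -31.269)
(U*(10 + N(0, -3)))*M = -813*(10 + 2)/26*94 = -813/26*12*94 = -4878/13*94 = -458532/13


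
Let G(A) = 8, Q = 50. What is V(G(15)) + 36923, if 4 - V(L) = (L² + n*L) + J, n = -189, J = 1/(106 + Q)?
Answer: 5986499/156 ≈ 38375.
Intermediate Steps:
J = 1/156 (J = 1/(106 + 50) = 1/156 ≈ 0.0064103)
V(L) = 623/156 - L² + 189*L (V(L) = 4 - ((L² - 189*L) + 1/156) = 4 - (1/156 + L² - 189*L) = 4 + (-1/156 - L² + 189*L) = 623/156 - L² + 189*L)
V(G(15)) + 36923 = (623/156 - 1*8² + 189*8) + 36923 = (623/156 - 1*64 + 1512) + 36923 = (623/156 - 64 + 1512) + 36923 = 226511/156 + 36923 = 5986499/156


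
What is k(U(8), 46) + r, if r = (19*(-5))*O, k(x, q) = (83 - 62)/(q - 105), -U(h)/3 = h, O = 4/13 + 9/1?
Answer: -678478/767 ≈ -884.59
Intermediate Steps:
O = 121/13 (O = 4*(1/13) + 9*1 = 4/13 + 9 = 121/13 ≈ 9.3077)
U(h) = -3*h
k(x, q) = 21/(-105 + q)
r = -11495/13 (r = (19*(-5))*(121/13) = -95*121/13 = -11495/13 ≈ -884.23)
k(U(8), 46) + r = 21/(-105 + 46) - 11495/13 = 21/(-59) - 11495/13 = 21*(-1/59) - 11495/13 = -21/59 - 11495/13 = -678478/767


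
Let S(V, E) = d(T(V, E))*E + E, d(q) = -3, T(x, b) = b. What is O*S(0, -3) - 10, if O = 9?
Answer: 44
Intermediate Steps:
S(V, E) = -2*E (S(V, E) = -3*E + E = -2*E)
O*S(0, -3) - 10 = 9*(-2*(-3)) - 10 = 9*6 - 10 = 54 - 10 = 44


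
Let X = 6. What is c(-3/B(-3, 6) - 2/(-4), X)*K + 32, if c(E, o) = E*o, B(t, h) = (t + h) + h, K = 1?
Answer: 33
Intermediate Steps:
B(t, h) = t + 2*h (B(t, h) = (h + t) + h = t + 2*h)
c(-3/B(-3, 6) - 2/(-4), X)*K + 32 = ((-3/(-3 + 2*6) - 2/(-4))*6)*1 + 32 = ((-3/(-3 + 12) - 2*(-1/4))*6)*1 + 32 = ((-3/9 + 1/2)*6)*1 + 32 = ((-3*1/9 + 1/2)*6)*1 + 32 = ((-1/3 + 1/2)*6)*1 + 32 = ((1/6)*6)*1 + 32 = 1*1 + 32 = 1 + 32 = 33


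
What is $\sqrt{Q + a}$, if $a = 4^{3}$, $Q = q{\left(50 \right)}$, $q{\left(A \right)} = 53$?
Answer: $3 \sqrt{13} \approx 10.817$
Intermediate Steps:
$Q = 53$
$a = 64$
$\sqrt{Q + a} = \sqrt{53 + 64} = \sqrt{117} = 3 \sqrt{13}$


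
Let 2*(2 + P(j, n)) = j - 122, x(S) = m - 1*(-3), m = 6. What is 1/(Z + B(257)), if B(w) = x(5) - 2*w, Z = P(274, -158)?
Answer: -1/431 ≈ -0.0023202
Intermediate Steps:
x(S) = 9 (x(S) = 6 - 1*(-3) = 6 + 3 = 9)
P(j, n) = -63 + j/2 (P(j, n) = -2 + (j - 122)/2 = -2 + (-122 + j)/2 = -2 + (-61 + j/2) = -63 + j/2)
Z = 74 (Z = -63 + (½)*274 = -63 + 137 = 74)
B(w) = 9 - 2*w
1/(Z + B(257)) = 1/(74 + (9 - 2*257)) = 1/(74 + (9 - 514)) = 1/(74 - 505) = 1/(-431) = -1/431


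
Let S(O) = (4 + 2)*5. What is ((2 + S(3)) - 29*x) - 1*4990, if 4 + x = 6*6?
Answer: -5886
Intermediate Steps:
x = 32 (x = -4 + 6*6 = -4 + 36 = 32)
S(O) = 30 (S(O) = 6*5 = 30)
((2 + S(3)) - 29*x) - 1*4990 = ((2 + 30) - 29*32) - 1*4990 = (32 - 928) - 4990 = -896 - 4990 = -5886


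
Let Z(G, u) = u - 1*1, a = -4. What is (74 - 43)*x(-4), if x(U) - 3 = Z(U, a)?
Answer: -62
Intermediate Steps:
Z(G, u) = -1 + u (Z(G, u) = u - 1 = -1 + u)
x(U) = -2 (x(U) = 3 + (-1 - 4) = 3 - 5 = -2)
(74 - 43)*x(-4) = (74 - 43)*(-2) = 31*(-2) = -62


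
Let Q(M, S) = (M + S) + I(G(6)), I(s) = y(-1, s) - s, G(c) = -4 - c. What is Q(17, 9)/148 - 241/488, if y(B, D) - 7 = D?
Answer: -4891/18056 ≈ -0.27088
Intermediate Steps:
y(B, D) = 7 + D
I(s) = 7 (I(s) = (7 + s) - s = 7)
Q(M, S) = 7 + M + S (Q(M, S) = (M + S) + 7 = 7 + M + S)
Q(17, 9)/148 - 241/488 = (7 + 17 + 9)/148 - 241/488 = 33*(1/148) - 241*1/488 = 33/148 - 241/488 = -4891/18056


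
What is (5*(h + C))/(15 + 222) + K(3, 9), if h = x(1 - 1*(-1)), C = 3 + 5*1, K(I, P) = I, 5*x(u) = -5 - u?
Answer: 248/79 ≈ 3.1392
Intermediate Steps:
x(u) = -1 - u/5 (x(u) = (-5 - u)/5 = -1 - u/5)
C = 8 (C = 3 + 5 = 8)
h = -7/5 (h = -1 - (1 - 1*(-1))/5 = -1 - (1 + 1)/5 = -1 - ⅕*2 = -1 - ⅖ = -7/5 ≈ -1.4000)
(5*(h + C))/(15 + 222) + K(3, 9) = (5*(-7/5 + 8))/(15 + 222) + 3 = (5*(33/5))/237 + 3 = (1/237)*33 + 3 = 11/79 + 3 = 248/79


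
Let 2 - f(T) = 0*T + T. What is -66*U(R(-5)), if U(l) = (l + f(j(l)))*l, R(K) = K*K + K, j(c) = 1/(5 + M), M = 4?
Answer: -86680/3 ≈ -28893.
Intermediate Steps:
j(c) = 1/9 (j(c) = 1/(5 + 4) = 1/9)
f(T) = 2 - T (f(T) = 2 - (0*T + T) = 2 - (0 + T) = 2 - T)
R(K) = K + K**2 (R(K) = K**2 + K = K + K**2)
U(l) = l*(17/9 + l) (U(l) = (l + (2 - 1*1/9))*l = (l + (2 - 1/9))*l = (l + 17/9)*l = (17/9 + l)*l = l*(17/9 + l))
-66*U(R(-5)) = -22*(-5*(1 - 5))*(17 + 9*(-5*(1 - 5)))/3 = -22*(-5*(-4))*(17 + 9*(-5*(-4)))/3 = -22*20*(17 + 9*20)/3 = -22*20*(17 + 180)/3 = -22*20*197/3 = -66*3940/9 = -86680/3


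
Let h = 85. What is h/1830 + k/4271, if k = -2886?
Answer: -983669/1563186 ≈ -0.62927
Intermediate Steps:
h/1830 + k/4271 = 85/1830 - 2886/4271 = 85*(1/1830) - 2886*1/4271 = 17/366 - 2886/4271 = -983669/1563186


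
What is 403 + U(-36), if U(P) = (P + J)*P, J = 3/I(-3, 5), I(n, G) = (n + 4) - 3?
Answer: 1753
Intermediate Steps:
I(n, G) = 1 + n (I(n, G) = (4 + n) - 3 = 1 + n)
J = -3/2 (J = 3/(1 - 3) = 3/(-2) = 3*(-1/2) = -3/2 ≈ -1.5000)
U(P) = P*(-3/2 + P) (U(P) = (P - 3/2)*P = (-3/2 + P)*P = P*(-3/2 + P))
403 + U(-36) = 403 + (1/2)*(-36)*(-3 + 2*(-36)) = 403 + (1/2)*(-36)*(-3 - 72) = 403 + (1/2)*(-36)*(-75) = 403 + 1350 = 1753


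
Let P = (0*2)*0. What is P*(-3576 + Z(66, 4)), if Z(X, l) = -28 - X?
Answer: 0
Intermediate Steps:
P = 0 (P = 0*0 = 0)
P*(-3576 + Z(66, 4)) = 0*(-3576 + (-28 - 1*66)) = 0*(-3576 + (-28 - 66)) = 0*(-3576 - 94) = 0*(-3670) = 0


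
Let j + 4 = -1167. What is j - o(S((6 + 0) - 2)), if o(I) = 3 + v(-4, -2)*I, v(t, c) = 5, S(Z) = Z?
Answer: -1194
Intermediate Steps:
o(I) = 3 + 5*I
j = -1171 (j = -4 - 1167 = -1171)
j - o(S((6 + 0) - 2)) = -1171 - (3 + 5*((6 + 0) - 2)) = -1171 - (3 + 5*(6 - 2)) = -1171 - (3 + 5*4) = -1171 - (3 + 20) = -1171 - 1*23 = -1171 - 23 = -1194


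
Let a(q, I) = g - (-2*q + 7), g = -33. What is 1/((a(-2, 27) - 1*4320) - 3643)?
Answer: -1/8007 ≈ -0.00012489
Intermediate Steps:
a(q, I) = -40 + 2*q (a(q, I) = -33 - (-2*q + 7) = -33 - (7 - 2*q) = -33 + (-7 + 2*q) = -40 + 2*q)
1/((a(-2, 27) - 1*4320) - 3643) = 1/(((-40 + 2*(-2)) - 1*4320) - 3643) = 1/(((-40 - 4) - 4320) - 3643) = 1/((-44 - 4320) - 3643) = 1/(-4364 - 3643) = 1/(-8007) = -1/8007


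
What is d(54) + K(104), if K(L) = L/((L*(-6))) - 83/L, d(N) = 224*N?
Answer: 3773651/312 ≈ 12095.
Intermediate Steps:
K(L) = -1/6 - 83/L (K(L) = L/((-6*L)) - 83/L = L*(-1/(6*L)) - 83/L = -1/6 - 83/L)
d(54) + K(104) = 224*54 + (1/6)*(-498 - 1*104)/104 = 12096 + (1/6)*(1/104)*(-498 - 104) = 12096 + (1/6)*(1/104)*(-602) = 12096 - 301/312 = 3773651/312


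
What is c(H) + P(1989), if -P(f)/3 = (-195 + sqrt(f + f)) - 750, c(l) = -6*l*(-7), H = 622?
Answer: 28959 - 9*sqrt(442) ≈ 28770.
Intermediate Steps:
c(l) = 42*l
P(f) = 2835 - 3*sqrt(2)*sqrt(f) (P(f) = -3*((-195 + sqrt(f + f)) - 750) = -3*((-195 + sqrt(2*f)) - 750) = -3*((-195 + sqrt(2)*sqrt(f)) - 750) = -3*(-945 + sqrt(2)*sqrt(f)) = 2835 - 3*sqrt(2)*sqrt(f))
c(H) + P(1989) = 42*622 + (2835 - 3*sqrt(2)*sqrt(1989)) = 26124 + (2835 - 3*sqrt(2)*3*sqrt(221)) = 26124 + (2835 - 9*sqrt(442)) = 28959 - 9*sqrt(442)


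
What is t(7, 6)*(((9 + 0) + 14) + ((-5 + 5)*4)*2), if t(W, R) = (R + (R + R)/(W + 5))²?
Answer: 1127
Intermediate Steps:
t(W, R) = (R + 2*R/(5 + W))² (t(W, R) = (R + (2*R)/(5 + W))² = (R + 2*R/(5 + W))²)
t(7, 6)*(((9 + 0) + 14) + ((-5 + 5)*4)*2) = (6²*(7 + 7)²/(5 + 7)²)*(((9 + 0) + 14) + ((-5 + 5)*4)*2) = (36*14²/12²)*((9 + 14) + (0*4)*2) = (36*(1/144)*196)*(23 + 0*2) = 49*(23 + 0) = 49*23 = 1127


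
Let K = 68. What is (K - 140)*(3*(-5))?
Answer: 1080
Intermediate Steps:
(K - 140)*(3*(-5)) = (68 - 140)*(3*(-5)) = -72*(-15) = 1080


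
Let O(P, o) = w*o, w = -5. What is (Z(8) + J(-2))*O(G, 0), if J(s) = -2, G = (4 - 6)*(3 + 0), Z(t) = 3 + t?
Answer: 0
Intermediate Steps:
G = -6 (G = -2*3 = -6)
O(P, o) = -5*o
(Z(8) + J(-2))*O(G, 0) = ((3 + 8) - 2)*(-5*0) = (11 - 2)*0 = 9*0 = 0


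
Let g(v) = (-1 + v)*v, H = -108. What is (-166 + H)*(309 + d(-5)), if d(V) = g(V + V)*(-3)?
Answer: 5754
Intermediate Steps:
g(v) = v*(-1 + v)
d(V) = -6*V*(-1 + 2*V) (d(V) = ((V + V)*(-1 + (V + V)))*(-3) = ((2*V)*(-1 + 2*V))*(-3) = (2*V*(-1 + 2*V))*(-3) = -6*V*(-1 + 2*V))
(-166 + H)*(309 + d(-5)) = (-166 - 108)*(309 + 6*(-5)*(1 - 2*(-5))) = -274*(309 + 6*(-5)*(1 + 10)) = -274*(309 + 6*(-5)*11) = -274*(309 - 330) = -274*(-21) = 5754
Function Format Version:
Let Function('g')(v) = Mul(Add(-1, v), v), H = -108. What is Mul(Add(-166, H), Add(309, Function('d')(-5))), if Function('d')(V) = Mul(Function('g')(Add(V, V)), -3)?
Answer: 5754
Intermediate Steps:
Function('g')(v) = Mul(v, Add(-1, v))
Function('d')(V) = Mul(-6, V, Add(-1, Mul(2, V))) (Function('d')(V) = Mul(Mul(Add(V, V), Add(-1, Add(V, V))), -3) = Mul(Mul(Mul(2, V), Add(-1, Mul(2, V))), -3) = Mul(Mul(2, V, Add(-1, Mul(2, V))), -3) = Mul(-6, V, Add(-1, Mul(2, V))))
Mul(Add(-166, H), Add(309, Function('d')(-5))) = Mul(Add(-166, -108), Add(309, Mul(6, -5, Add(1, Mul(-2, -5))))) = Mul(-274, Add(309, Mul(6, -5, Add(1, 10)))) = Mul(-274, Add(309, Mul(6, -5, 11))) = Mul(-274, Add(309, -330)) = Mul(-274, -21) = 5754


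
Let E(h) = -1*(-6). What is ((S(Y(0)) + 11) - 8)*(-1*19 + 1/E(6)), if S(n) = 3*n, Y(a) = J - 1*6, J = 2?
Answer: 339/2 ≈ 169.50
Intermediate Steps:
Y(a) = -4 (Y(a) = 2 - 1*6 = 2 - 6 = -4)
E(h) = 6
((S(Y(0)) + 11) - 8)*(-1*19 + 1/E(6)) = ((3*(-4) + 11) - 8)*(-1*19 + 1/6) = ((-12 + 11) - 8)*(-19 + ⅙) = (-1 - 8)*(-113/6) = -9*(-113/6) = 339/2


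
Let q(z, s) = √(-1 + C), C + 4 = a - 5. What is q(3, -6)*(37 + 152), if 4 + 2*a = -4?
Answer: 189*I*√14 ≈ 707.17*I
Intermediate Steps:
a = -4 (a = -2 + (½)*(-4) = -2 - 2 = -4)
C = -13 (C = -4 + (-4 - 5) = -4 - 9 = -13)
q(z, s) = I*√14 (q(z, s) = √(-1 - 13) = √(-14) = I*√14)
q(3, -6)*(37 + 152) = (I*√14)*(37 + 152) = (I*√14)*189 = 189*I*√14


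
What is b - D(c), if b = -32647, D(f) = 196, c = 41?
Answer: -32843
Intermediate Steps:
b - D(c) = -32647 - 1*196 = -32647 - 196 = -32843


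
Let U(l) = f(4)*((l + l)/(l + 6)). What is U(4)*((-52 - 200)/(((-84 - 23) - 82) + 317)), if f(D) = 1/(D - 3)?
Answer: -63/40 ≈ -1.5750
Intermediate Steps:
f(D) = 1/(-3 + D)
U(l) = 2*l/(6 + l) (U(l) = ((l + l)/(l + 6))/(-3 + 4) = ((2*l)/(6 + l))/1 = 1*(2*l/(6 + l)) = 2*l/(6 + l))
U(4)*((-52 - 200)/(((-84 - 23) - 82) + 317)) = (2*4/(6 + 4))*((-52 - 200)/(((-84 - 23) - 82) + 317)) = (2*4/10)*(-252/((-107 - 82) + 317)) = (2*4*(⅒))*(-252/(-189 + 317)) = 4*(-252/128)/5 = 4*(-252*1/128)/5 = (⅘)*(-63/32) = -63/40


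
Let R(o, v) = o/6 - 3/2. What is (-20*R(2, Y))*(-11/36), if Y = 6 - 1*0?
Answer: -385/54 ≈ -7.1296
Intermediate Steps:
Y = 6 (Y = 6 + 0 = 6)
R(o, v) = -3/2 + o/6 (R(o, v) = o*(⅙) - 3*½ = o/6 - 3/2 = -3/2 + o/6)
(-20*R(2, Y))*(-11/36) = (-20*(-3/2 + (⅙)*2))*(-11/36) = (-20*(-3/2 + ⅓))*(-11*1/36) = -20*(-7/6)*(-11/36) = (70/3)*(-11/36) = -385/54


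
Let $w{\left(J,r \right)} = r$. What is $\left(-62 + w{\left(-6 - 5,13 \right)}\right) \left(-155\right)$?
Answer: $7595$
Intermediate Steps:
$\left(-62 + w{\left(-6 - 5,13 \right)}\right) \left(-155\right) = \left(-62 + 13\right) \left(-155\right) = \left(-49\right) \left(-155\right) = 7595$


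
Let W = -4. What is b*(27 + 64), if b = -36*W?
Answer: 13104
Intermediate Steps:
b = 144 (b = -36*(-4) = 144)
b*(27 + 64) = 144*(27 + 64) = 144*91 = 13104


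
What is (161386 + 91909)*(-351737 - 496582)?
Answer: -214874961105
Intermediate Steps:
(161386 + 91909)*(-351737 - 496582) = 253295*(-848319) = -214874961105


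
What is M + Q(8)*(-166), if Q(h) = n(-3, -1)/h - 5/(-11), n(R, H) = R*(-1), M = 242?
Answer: 4589/44 ≈ 104.30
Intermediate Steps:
n(R, H) = -R
Q(h) = 5/11 + 3/h (Q(h) = (-1*(-3))/h - 5/(-11) = 3/h - 5*(-1/11) = 3/h + 5/11 = 5/11 + 3/h)
M + Q(8)*(-166) = 242 + (5/11 + 3/8)*(-166) = 242 + (73/88)*(-166) = 242 - 6059/44 = 4589/44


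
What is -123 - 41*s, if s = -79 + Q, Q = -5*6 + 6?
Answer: 4100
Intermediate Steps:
Q = -24 (Q = -30 + 6 = -24)
s = -103 (s = -79 - 24 = -103)
-123 - 41*s = -123 - 41*(-103) = -123 + 4223 = 4100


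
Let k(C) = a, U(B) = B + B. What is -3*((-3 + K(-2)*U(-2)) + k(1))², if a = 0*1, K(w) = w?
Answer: -75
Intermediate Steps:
a = 0
U(B) = 2*B
k(C) = 0
-3*((-3 + K(-2)*U(-2)) + k(1))² = -3*((-3 - 4*(-2)) + 0)² = -3*((-3 - 2*(-4)) + 0)² = -3*((-3 + 8) + 0)² = -3*(5 + 0)² = -3*5² = -3*25 = -75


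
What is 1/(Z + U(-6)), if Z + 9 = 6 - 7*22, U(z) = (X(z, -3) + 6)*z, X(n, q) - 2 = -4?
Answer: -1/181 ≈ -0.0055249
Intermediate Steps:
X(n, q) = -2 (X(n, q) = 2 - 4 = -2)
U(z) = 4*z (U(z) = (-2 + 6)*z = 4*z)
Z = -157 (Z = -9 + (6 - 7*22) = -9 + (6 - 154) = -9 - 148 = -157)
1/(Z + U(-6)) = 1/(-157 + 4*(-6)) = 1/(-157 - 24) = 1/(-181) = -1/181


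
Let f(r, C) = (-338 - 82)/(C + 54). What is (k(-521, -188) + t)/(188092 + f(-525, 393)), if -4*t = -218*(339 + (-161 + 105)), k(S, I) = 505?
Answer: 1582231/18683712 ≈ 0.084685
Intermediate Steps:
f(r, C) = -420/(54 + C)
t = 30847/2 (t = -(-109)*(339 + (-161 + 105))/2 = -(-109)*(339 - 56)/2 = -(-109)*283/2 = -¼*(-61694) = 30847/2 ≈ 15424.)
(k(-521, -188) + t)/(188092 + f(-525, 393)) = (505 + 30847/2)/(188092 - 420/(54 + 393)) = 31857/(2*(188092 - 420/447)) = 31857/(2*(188092 - 420*1/447)) = 31857/(2*(188092 - 140/149)) = 31857/(2*(28025568/149)) = (31857/2)*(149/28025568) = 1582231/18683712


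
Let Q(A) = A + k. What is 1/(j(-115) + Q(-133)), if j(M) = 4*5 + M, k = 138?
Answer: -1/90 ≈ -0.011111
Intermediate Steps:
Q(A) = 138 + A (Q(A) = A + 138 = 138 + A)
j(M) = 20 + M
1/(j(-115) + Q(-133)) = 1/((20 - 115) + (138 - 133)) = 1/(-95 + 5) = 1/(-90) = -1/90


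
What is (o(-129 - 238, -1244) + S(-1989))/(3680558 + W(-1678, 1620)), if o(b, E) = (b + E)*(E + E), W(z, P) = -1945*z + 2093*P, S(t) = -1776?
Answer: 166933/430622 ≈ 0.38766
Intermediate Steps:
o(b, E) = 2*E*(E + b) (o(b, E) = (E + b)*(2*E) = 2*E*(E + b))
(o(-129 - 238, -1244) + S(-1989))/(3680558 + W(-1678, 1620)) = (2*(-1244)*(-1244 + (-129 - 238)) - 1776)/(3680558 + (-1945*(-1678) + 2093*1620)) = (2*(-1244)*(-1244 - 367) - 1776)/(3680558 + (3263710 + 3390660)) = (2*(-1244)*(-1611) - 1776)/(3680558 + 6654370) = (4008168 - 1776)/10334928 = 4006392*(1/10334928) = 166933/430622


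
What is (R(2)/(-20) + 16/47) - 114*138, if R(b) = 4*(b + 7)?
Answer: -3697363/235 ≈ -15733.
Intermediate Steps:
R(b) = 28 + 4*b (R(b) = 4*(7 + b) = 28 + 4*b)
(R(2)/(-20) + 16/47) - 114*138 = ((28 + 4*2)/(-20) + 16/47) - 114*138 = ((28 + 8)*(-1/20) + 16*(1/47)) - 15732 = (36*(-1/20) + 16/47) - 15732 = (-9/5 + 16/47) - 15732 = -343/235 - 15732 = -3697363/235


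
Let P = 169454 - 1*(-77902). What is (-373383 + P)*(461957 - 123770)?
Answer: -42620693049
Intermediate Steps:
P = 247356 (P = 169454 + 77902 = 247356)
(-373383 + P)*(461957 - 123770) = (-373383 + 247356)*(461957 - 123770) = -126027*338187 = -42620693049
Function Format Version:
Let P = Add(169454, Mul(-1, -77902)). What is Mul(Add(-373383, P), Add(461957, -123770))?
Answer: -42620693049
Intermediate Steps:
P = 247356 (P = Add(169454, 77902) = 247356)
Mul(Add(-373383, P), Add(461957, -123770)) = Mul(Add(-373383, 247356), Add(461957, -123770)) = Mul(-126027, 338187) = -42620693049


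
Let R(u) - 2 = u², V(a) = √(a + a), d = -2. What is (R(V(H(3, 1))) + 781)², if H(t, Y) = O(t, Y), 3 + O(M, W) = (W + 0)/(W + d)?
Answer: 600625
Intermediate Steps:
O(M, W) = -3 + W/(-2 + W) (O(M, W) = -3 + (W + 0)/(W - 2) = -3 + W/(-2 + W))
H(t, Y) = 2*(3 - Y)/(-2 + Y)
V(a) = √2*√a (V(a) = √(2*a) = √2*√a)
R(u) = 2 + u²
(R(V(H(3, 1))) + 781)² = ((2 + (√2*√(2*(3 - 1*1)/(-2 + 1)))²) + 781)² = ((2 + (√2*√(2*(3 - 1)/(-1)))²) + 781)² = ((2 + (√2*√(2*(-1)*2))²) + 781)² = ((2 + (√2*√(-4))²) + 781)² = ((2 + (√2*(2*I))²) + 781)² = ((2 + (2*I*√2)²) + 781)² = ((2 - 8) + 781)² = (-6 + 781)² = 775² = 600625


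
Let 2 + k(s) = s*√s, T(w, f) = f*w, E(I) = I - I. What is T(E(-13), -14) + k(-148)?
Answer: -2 - 296*I*√37 ≈ -2.0 - 1800.5*I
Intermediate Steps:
E(I) = 0
k(s) = -2 + s^(3/2) (k(s) = -2 + s*√s = -2 + s^(3/2))
T(E(-13), -14) + k(-148) = -14*0 + (-2 + (-148)^(3/2)) = 0 + (-2 - 296*I*√37) = -2 - 296*I*√37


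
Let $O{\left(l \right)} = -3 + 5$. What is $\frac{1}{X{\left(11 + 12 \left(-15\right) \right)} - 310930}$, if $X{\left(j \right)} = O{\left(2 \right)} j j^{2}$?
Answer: $- \frac{1}{9964548} \approx -1.0036 \cdot 10^{-7}$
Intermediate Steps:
$O{\left(l \right)} = 2$
$X{\left(j \right)} = 2 j^{3}$ ($X{\left(j \right)} = 2 j j^{2} = 2 j^{3}$)
$\frac{1}{X{\left(11 + 12 \left(-15\right) \right)} - 310930} = \frac{1}{2 \left(11 + 12 \left(-15\right)\right)^{3} - 310930} = \frac{1}{2 \left(11 - 180\right)^{3} - 310930} = \frac{1}{2 \left(-169\right)^{3} - 310930} = \frac{1}{2 \left(-4826809\right) - 310930} = \frac{1}{-9653618 - 310930} = \frac{1}{-9964548} = - \frac{1}{9964548}$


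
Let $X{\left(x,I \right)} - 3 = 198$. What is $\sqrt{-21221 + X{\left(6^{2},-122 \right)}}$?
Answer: $2 i \sqrt{5255} \approx 144.98 i$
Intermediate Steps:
$X{\left(x,I \right)} = 201$ ($X{\left(x,I \right)} = 3 + 198 = 201$)
$\sqrt{-21221 + X{\left(6^{2},-122 \right)}} = \sqrt{-21221 + 201} = \sqrt{-21020} = 2 i \sqrt{5255}$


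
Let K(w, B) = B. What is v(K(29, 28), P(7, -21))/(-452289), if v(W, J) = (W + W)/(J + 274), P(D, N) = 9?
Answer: -56/127997787 ≈ -4.3751e-7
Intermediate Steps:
v(W, J) = 2*W/(274 + J) (v(W, J) = (2*W)/(274 + J) = 2*W/(274 + J))
v(K(29, 28), P(7, -21))/(-452289) = (2*28/(274 + 9))/(-452289) = (2*28/283)*(-1/452289) = (2*28*(1/283))*(-1/452289) = (56/283)*(-1/452289) = -56/127997787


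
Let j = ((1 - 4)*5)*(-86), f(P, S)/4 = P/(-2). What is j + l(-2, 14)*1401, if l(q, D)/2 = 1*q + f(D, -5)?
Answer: -82770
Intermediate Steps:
f(P, S) = -2*P (f(P, S) = 4*(P/(-2)) = 4*(P*(-1/2)) = 4*(-P/2) = -2*P)
l(q, D) = -4*D + 2*q (l(q, D) = 2*(1*q - 2*D) = 2*(q - 2*D) = -4*D + 2*q)
j = 1290 (j = -3*5*(-86) = -15*(-86) = 1290)
j + l(-2, 14)*1401 = 1290 + (-4*14 + 2*(-2))*1401 = 1290 + (-56 - 4)*1401 = 1290 - 60*1401 = 1290 - 84060 = -82770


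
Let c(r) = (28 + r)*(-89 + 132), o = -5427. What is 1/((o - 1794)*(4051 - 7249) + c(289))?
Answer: 1/23106389 ≈ 4.3278e-8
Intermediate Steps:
c(r) = 1204 + 43*r (c(r) = (28 + r)*43 = 1204 + 43*r)
1/((o - 1794)*(4051 - 7249) + c(289)) = 1/((-5427 - 1794)*(4051 - 7249) + (1204 + 43*289)) = 1/(-7221*(-3198) + (1204 + 12427)) = 1/(23092758 + 13631) = 1/23106389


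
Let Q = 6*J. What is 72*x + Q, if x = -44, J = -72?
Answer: -3600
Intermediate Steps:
Q = -432 (Q = 6*(-72) = -432)
72*x + Q = 72*(-44) - 432 = -3168 - 432 = -3600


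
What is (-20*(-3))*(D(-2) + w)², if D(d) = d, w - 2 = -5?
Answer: 1500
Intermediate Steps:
w = -3 (w = 2 - 5 = -3)
(-20*(-3))*(D(-2) + w)² = (-20*(-3))*(-2 - 3)² = 60*(-5)² = 60*25 = 1500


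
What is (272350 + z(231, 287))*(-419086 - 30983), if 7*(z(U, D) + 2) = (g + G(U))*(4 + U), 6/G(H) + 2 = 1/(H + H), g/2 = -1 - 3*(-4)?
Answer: -11180480459202/91 ≈ -1.2286e+11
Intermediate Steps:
g = 22 (g = 2*(-1 - 3*(-4)) = 2*(-1 + 12) = 2*11 = 22)
G(H) = 6/(-2 + 1/(2*H)) (G(H) = 6/(-2 + 1/(H + H)) = 6/(-2 + 1/(2*H)))
z(U, D) = -2 + (4 + U)*(22 - 12*U/(-1 + 4*U))/7 (z(U, D) = -2 + ((22 - 12*U/(-1 + 4*U))*(4 + U))/7 = -2 + ((4 + U)*(22 - 12*U/(-1 + 4*U)))/7 = -2 + (4 + U)*(22 - 12*U/(-1 + 4*U))/7)
(272350 + z(231, 287))*(-419086 - 30983) = (272350 + 2*(-37 + 38*231² + 113*231)/(7*(-1 + 4*231)))*(-419086 - 30983) = (272350 + 2*(-37 + 38*53361 + 26103)/(7*(-1 + 924)))*(-450069) = (272350 + (2/7)*(-37 + 2027718 + 26103)/923)*(-450069) = (272350 + (2/7)*(1/923)*2053784)*(-450069) = (272350 + 4107568/6461)*(-450069) = (1763760918/6461)*(-450069) = -11180480459202/91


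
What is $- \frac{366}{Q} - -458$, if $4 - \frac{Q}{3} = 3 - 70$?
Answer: $\frac{32396}{71} \approx 456.28$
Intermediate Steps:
$Q = 213$ ($Q = 12 - 3 \left(3 - 70\right) = 12 - -201 = 12 + 201 = 213$)
$- \frac{366}{Q} - -458 = - \frac{366}{213} - -458 = \left(-366\right) \frac{1}{213} + 458 = - \frac{122}{71} + 458 = \frac{32396}{71}$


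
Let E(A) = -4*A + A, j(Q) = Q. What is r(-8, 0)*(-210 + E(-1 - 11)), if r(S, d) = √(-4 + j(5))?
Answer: -174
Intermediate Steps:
r(S, d) = 1 (r(S, d) = √(-4 + 5) = √1 = 1)
E(A) = -3*A
r(-8, 0)*(-210 + E(-1 - 11)) = 1*(-210 - 3*(-1 - 11)) = 1*(-210 - 3*(-12)) = 1*(-210 + 36) = 1*(-174) = -174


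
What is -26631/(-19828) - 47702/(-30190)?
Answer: 874912573/299303660 ≈ 2.9232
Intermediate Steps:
-26631/(-19828) - 47702/(-30190) = -26631*(-1/19828) - 47702*(-1/30190) = 26631/19828 + 23851/15095 = 874912573/299303660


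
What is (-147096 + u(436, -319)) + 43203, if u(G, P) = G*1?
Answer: -103457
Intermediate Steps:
u(G, P) = G
(-147096 + u(436, -319)) + 43203 = (-147096 + 436) + 43203 = -146660 + 43203 = -103457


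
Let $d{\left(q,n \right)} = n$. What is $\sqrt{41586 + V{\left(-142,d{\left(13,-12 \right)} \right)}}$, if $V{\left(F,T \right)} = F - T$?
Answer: $4 \sqrt{2591} \approx 203.61$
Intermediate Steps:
$\sqrt{41586 + V{\left(-142,d{\left(13,-12 \right)} \right)}} = \sqrt{41586 - 130} = \sqrt{41456} = 4 \sqrt{2591}$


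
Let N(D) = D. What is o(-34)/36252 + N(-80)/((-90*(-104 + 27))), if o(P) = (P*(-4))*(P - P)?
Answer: -8/693 ≈ -0.011544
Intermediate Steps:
o(P) = 0 (o(P) = -4*P*0 = 0)
o(-34)/36252 + N(-80)/((-90*(-104 + 27))) = 0/36252 - 80*(-1/(90*(-104 + 27))) = 0*(1/36252) - 80/((-90*(-77))) = 0 - 80/6930 = 0 - 80*1/6930 = 0 - 8/693 = -8/693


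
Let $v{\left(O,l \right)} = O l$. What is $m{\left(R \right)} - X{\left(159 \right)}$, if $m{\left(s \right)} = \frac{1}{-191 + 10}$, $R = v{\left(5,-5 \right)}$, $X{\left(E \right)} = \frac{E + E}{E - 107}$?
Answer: $- \frac{28805}{4706} \approx -6.1209$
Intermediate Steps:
$X{\left(E \right)} = \frac{2 E}{-107 + E}$
$R = -25$ ($R = 5 \left(-5\right) = -25$)
$m{\left(s \right)} = - \frac{1}{181}$ ($m{\left(s \right)} = \frac{1}{-181} = - \frac{1}{181}$)
$m{\left(R \right)} - X{\left(159 \right)} = - \frac{1}{181} - 2 \cdot 159 \frac{1}{-107 + 159} = - \frac{1}{181} - 2 \cdot 159 \cdot \frac{1}{52} = - \frac{1}{181} - \frac{159}{26} = - \frac{28805}{4706}$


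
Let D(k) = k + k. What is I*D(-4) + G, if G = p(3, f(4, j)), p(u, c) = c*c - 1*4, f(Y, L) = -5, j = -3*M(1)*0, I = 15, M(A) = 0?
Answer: -99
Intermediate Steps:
j = 0 (j = -3*0*0 = 0*0 = 0)
D(k) = 2*k
p(u, c) = -4 + c² (p(u, c) = c² - 4 = -4 + c²)
G = 21 (G = -4 + (-5)² = -4 + 25 = 21)
I*D(-4) + G = 15*(2*(-4)) + 21 = 15*(-8) + 21 = -120 + 21 = -99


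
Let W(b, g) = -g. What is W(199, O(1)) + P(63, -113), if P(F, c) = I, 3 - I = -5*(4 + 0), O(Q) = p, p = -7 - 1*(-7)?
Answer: 23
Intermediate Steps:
p = 0 (p = -7 + 7 = 0)
O(Q) = 0
I = 23 (I = 3 - (-5)*(4 + 0) = 3 - (-5)*4 = 3 - 1*(-20) = 3 + 20 = 23)
P(F, c) = 23
W(199, O(1)) + P(63, -113) = -1*0 + 23 = 0 + 23 = 23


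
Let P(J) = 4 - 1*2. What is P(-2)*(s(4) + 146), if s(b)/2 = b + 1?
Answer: 312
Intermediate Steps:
P(J) = 2 (P(J) = 4 - 2 = 2)
s(b) = 2 + 2*b (s(b) = 2*(b + 1) = 2*(1 + b) = 2 + 2*b)
P(-2)*(s(4) + 146) = 2*((2 + 2*4) + 146) = 2*((2 + 8) + 146) = 2*(10 + 146) = 2*156 = 312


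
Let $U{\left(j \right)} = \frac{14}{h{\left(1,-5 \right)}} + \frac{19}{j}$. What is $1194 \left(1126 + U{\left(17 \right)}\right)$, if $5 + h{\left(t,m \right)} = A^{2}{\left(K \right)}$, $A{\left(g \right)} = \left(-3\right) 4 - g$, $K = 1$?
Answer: $\frac{938078637}{697} \approx 1.3459 \cdot 10^{6}$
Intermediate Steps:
$A{\left(g \right)} = -12 - g$
$h{\left(t,m \right)} = 164$ ($h{\left(t,m \right)} = -5 + \left(-12 - 1\right)^{2} = -5 + \left(-13\right)^{2} = -5 + 169 = 164$)
$U{\left(j \right)} = \frac{7}{82} + \frac{19}{j}$ ($U{\left(j \right)} = \frac{14}{164} + \frac{19}{j} = 14 \cdot \frac{1}{164} + \frac{19}{j} = \frac{7}{82} + \frac{19}{j}$)
$1194 \left(1126 + U{\left(17 \right)}\right) = 1194 \left(1126 + \left(\frac{7}{82} + \frac{19}{17}\right)\right) = 1194 \left(1126 + \frac{1677}{1394}\right) = 1194 \cdot \frac{1571321}{1394} = \frac{938078637}{697}$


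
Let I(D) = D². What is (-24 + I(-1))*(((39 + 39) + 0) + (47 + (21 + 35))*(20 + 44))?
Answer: -153410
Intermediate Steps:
(-24 + I(-1))*(((39 + 39) + 0) + (47 + (21 + 35))*(20 + 44)) = (-24 + (-1)²)*(((39 + 39) + 0) + (47 + (21 + 35))*(20 + 44)) = (-24 + 1)*((78 + 0) + (47 + 56)*64) = -23*(78 + 103*64) = -23*(78 + 6592) = -23*6670 = -153410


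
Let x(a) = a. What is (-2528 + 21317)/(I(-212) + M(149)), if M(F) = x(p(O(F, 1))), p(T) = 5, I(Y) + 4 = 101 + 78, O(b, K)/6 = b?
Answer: 6263/60 ≈ 104.38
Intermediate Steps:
O(b, K) = 6*b
I(Y) = 175 (I(Y) = -4 + (101 + 78) = -4 + 179 = 175)
M(F) = 5
(-2528 + 21317)/(I(-212) + M(149)) = (-2528 + 21317)/(175 + 5) = 18789/180 = 18789*(1/180) = 6263/60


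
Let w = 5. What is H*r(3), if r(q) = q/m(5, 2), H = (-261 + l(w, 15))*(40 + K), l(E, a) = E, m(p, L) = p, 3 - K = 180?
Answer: 105216/5 ≈ 21043.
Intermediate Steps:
K = -177 (K = 3 - 1*180 = 3 - 180 = -177)
H = 35072 (H = (-261 + 5)*(40 - 177) = -256*(-137) = 35072)
r(q) = q/5
H*r(3) = 35072*((⅕)*3) = 35072*(⅗) = 105216/5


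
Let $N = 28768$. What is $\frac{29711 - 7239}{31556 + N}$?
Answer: $\frac{5618}{15081} \approx 0.37252$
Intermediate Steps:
$\frac{29711 - 7239}{31556 + N} = \frac{29711 - 7239}{31556 + 28768} = \frac{22472}{60324} = 22472 \cdot \frac{1}{60324} = \frac{5618}{15081}$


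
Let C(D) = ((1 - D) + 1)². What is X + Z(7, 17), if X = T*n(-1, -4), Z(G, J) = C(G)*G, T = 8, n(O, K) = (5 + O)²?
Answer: 303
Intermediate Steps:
C(D) = (2 - D)²
Z(G, J) = G*(-2 + G)² (Z(G, J) = (-2 + G)²*G = G*(-2 + G)²)
X = 128 (X = 8*(5 - 1)² = 8*4² = 8*16 = 128)
X + Z(7, 17) = 128 + 7*(-2 + 7)² = 128 + 7*5² = 128 + 7*25 = 128 + 175 = 303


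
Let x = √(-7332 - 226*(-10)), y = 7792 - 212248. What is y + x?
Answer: -204456 + 4*I*√317 ≈ -2.0446e+5 + 71.218*I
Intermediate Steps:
y = -204456
x = 4*I*√317 (x = √(-7332 + 2260) = √(-5072) = 4*I*√317 ≈ 71.218*I)
y + x = -204456 + 4*I*√317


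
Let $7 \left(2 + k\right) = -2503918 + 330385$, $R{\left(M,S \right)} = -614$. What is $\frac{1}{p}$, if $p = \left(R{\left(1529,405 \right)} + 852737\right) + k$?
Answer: $\frac{7}{3791314} \approx 1.8463 \cdot 10^{-6}$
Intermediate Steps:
$k = - \frac{2173547}{7}$ ($k = -2 + \frac{-2503918 + 330385}{7} = -2 + \frac{1}{7} \left(-2173533\right) = -2 - \frac{2173533}{7} = - \frac{2173547}{7} \approx -3.1051 \cdot 10^{5}$)
$p = \frac{3791314}{7}$ ($p = \left(-614 + 852737\right) - \frac{2173547}{7} = 852123 - \frac{2173547}{7} = \frac{3791314}{7} \approx 5.4162 \cdot 10^{5}$)
$\frac{1}{p} = \frac{1}{\frac{3791314}{7}} = \frac{7}{3791314}$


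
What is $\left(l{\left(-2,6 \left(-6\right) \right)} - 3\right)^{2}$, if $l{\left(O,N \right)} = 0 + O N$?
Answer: $4761$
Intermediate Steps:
$l{\left(O,N \right)} = N O$ ($l{\left(O,N \right)} = 0 + N O = N O$)
$\left(l{\left(-2,6 \left(-6\right) \right)} - 3\right)^{2} = \left(6 \left(-6\right) \left(-2\right) - 3\right)^{2} = \left(\left(-36\right) \left(-2\right) - 3\right)^{2} = \left(72 - 3\right)^{2} = 69^{2} = 4761$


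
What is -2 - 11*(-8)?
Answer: 86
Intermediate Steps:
-2 - 11*(-8) = -2 + 88 = 86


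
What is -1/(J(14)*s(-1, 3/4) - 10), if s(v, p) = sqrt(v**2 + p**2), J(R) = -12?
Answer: 1/25 ≈ 0.040000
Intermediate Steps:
s(v, p) = sqrt(p**2 + v**2)
-1/(J(14)*s(-1, 3/4) - 10) = -1/(-12*sqrt((3/4)**2 + (-1)**2) - 10) = -1/(-12*sqrt((3*(1/4))**2 + 1) - 10) = -1/(-12*sqrt((3/4)**2 + 1) - 10) = -1/(-12*sqrt(9/16 + 1) - 10) = -1/(-12*sqrt(25/16) - 10) = -1/(-12*5/4 - 10) = -1/(-15 - 10) = -1/(-25) = -1*(-1/25) = 1/25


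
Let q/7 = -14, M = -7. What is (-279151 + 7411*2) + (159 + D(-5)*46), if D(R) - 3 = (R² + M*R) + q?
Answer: -265780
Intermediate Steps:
q = -98 (q = 7*(-14) = -98)
D(R) = -95 + R² - 7*R (D(R) = 3 + ((R² - 7*R) - 98) = 3 + (-98 + R² - 7*R) = -95 + R² - 7*R)
(-279151 + 7411*2) + (159 + D(-5)*46) = (-279151 + 7411*2) + (159 + (-95 + (-5)² - 7*(-5))*46) = (-279151 + 14822) + (159 + (-95 + 25 + 35)*46) = -264329 + (159 - 35*46) = -264329 + (159 - 1610) = -264329 - 1451 = -265780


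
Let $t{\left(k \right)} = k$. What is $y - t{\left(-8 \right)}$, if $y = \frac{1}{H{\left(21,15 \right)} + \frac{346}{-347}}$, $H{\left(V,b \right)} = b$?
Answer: $\frac{39219}{4859} \approx 8.0714$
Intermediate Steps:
$y = \frac{347}{4859}$ ($y = \frac{1}{15 + \frac{346}{-347}} = \frac{1}{15 + 346 \left(- \frac{1}{347}\right)} = \frac{1}{15 - \frac{346}{347}} = \frac{1}{\frac{4859}{347}} = \frac{347}{4859} \approx 0.071414$)
$y - t{\left(-8 \right)} = \frac{347}{4859} - -8 = \frac{347}{4859} + 8 = \frac{39219}{4859}$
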